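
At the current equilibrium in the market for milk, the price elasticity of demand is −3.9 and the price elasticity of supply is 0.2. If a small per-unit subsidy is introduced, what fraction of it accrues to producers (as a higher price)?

For a small subsidy around the equilibrium, the benefit split depends on the relative slopes, which at a point are proportional to the elasticities.
Buyer share = εs/(εs + |εd|) = 0.2/(0.2 + 3.9) = 2/41; seller share = |εd|/(εs + |εd|) = 39/41.
So producers capture 39/41 of the subsidy.

Producer share = 39/41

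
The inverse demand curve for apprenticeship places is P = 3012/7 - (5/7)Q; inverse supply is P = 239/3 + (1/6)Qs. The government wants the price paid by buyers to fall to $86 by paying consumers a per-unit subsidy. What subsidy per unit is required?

At a buyer price of 86, quantity demanded is 602.4 − 1.4·86 = 482.
Sellers supply 482 only when they receive Ps = 239/3 + (1/6)·482 = 160.
s = Ps − Pb = 160 − 86 = 74.

Required subsidy s = $74 per unit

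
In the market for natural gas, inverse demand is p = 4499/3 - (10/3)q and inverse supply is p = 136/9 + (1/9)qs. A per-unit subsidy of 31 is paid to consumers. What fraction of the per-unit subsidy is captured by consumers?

Consumer share = 30/31

Pre-subsidy: 4499/3 - (10/3)q = 136/9 + (1/9)q gives q* = 431 and p* = 63.
With the rebate, buyers effectively pay pb = ps − 31, where ps is the price sellers receive.
On the curves, pb = 4499/3 - (10/3)q and ps = 136/9 + (1/9)q; the wedge ps − pb = 31 gives 136/9 + (1/9)q − (4499/3 - (10/3)q) = 31, so q' = 440.
Then pb = 4499/3 − (10/3)·440 = 33 and ps = 136/9 + (1/9)·440 = 64.
Buyers' price falls by p* − pb = 63 − 33 = 30; sellers' price rises by ps − p* = 64 − 63 = 1.
So consumers capture 30/31 = 30/31 of each unit of subsidy.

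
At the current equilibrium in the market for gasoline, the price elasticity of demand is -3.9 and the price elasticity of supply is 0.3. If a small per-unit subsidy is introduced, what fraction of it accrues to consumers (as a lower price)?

Consumer share = 1/14

For a small subsidy around the equilibrium, the benefit split depends on the relative slopes, which at a point are proportional to the elasticities.
Buyer share = εs/(εs + |εd|) = 0.3/(0.3 + 3.9) = 1/14; seller share = |εd|/(εs + |εd|) = 13/14.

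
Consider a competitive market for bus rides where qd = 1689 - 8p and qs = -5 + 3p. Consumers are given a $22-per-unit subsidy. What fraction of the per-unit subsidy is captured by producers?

Pre-subsidy: 1689 - 8p = -5 + 3p gives p* = 154, q* = 457.
With the rebate, buyers effectively pay pb = ps − 22, where ps is the price sellers receive.
Demand in terms of ps becomes qd = 1689 − 8(ps − 22) = 1865 - 8ps. Setting this equal to supply: 1865 - 8ps = -5 + 3ps, so ps = 170.
Buyers pay pb = 170 − 22 = 148; q' = -5 + 3·170 = 505.
Buyers' price falls by p* − pb = 154 − 148 = 6; sellers' price rises by ps − p* = 170 − 154 = 16.
So producers capture 16/22 = 8/11 of each unit of subsidy.

Producer share = 8/11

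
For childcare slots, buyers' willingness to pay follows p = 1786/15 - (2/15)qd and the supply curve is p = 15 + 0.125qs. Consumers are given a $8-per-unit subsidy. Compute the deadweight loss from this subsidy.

Deadweight loss = 3840/31

Pre-subsidy: 1786/15 - (2/15)q = 15 + 0.125q gives q* = 12488/31 and p* = 2026/31.
With the rebate, buyers effectively pay pb = ps − 8, where ps is the price sellers receive.
On the curves, pb = 1786/15 - (2/15)q and ps = 15 + 0.125q; the wedge ps − pb = 8 gives 15 + 0.125q − (1786/15 - (2/15)q) = 8, so q' = 13448/31.
Then pb = 1786/15 − (2/15)·(13448/31) = 1898/31 and ps = 15 + 0.125·(13448/31) = 2146/31.
The subsidy expands output by 13448/31 − 12488/31 = 960/31 past the efficient level; on those units the gap between marginal cost and willingness to pay runs from 0 up to 8.
DWL = ½ × 8 × 960/31 = 3840/31.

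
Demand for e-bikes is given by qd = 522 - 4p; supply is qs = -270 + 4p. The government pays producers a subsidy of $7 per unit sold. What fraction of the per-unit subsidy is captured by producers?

Pre-subsidy: 522 - 4p = -270 + 4p gives p* = 99, q* = 126.
With the subsidy, sellers receive ps = pb + 7 for each unit, where pb is the price buyers pay.
Supply in terms of pb becomes qs = -270 + 4(pb + 7) = -242 + 4pb. Setting this equal to demand: 522 - 4pb = -242 + 4pb, so pb = 95.5.
Sellers receive ps = 95.5 + 7 = 102.5; q' = 522 − 4·95.5 = 140.
Buyers' price falls by p* − pb = 99 − 95.5 = 3.5; sellers' price rises by ps − p* = 102.5 − 99 = 3.5.
So producers capture 3.5/7 = 0.5 of each unit of subsidy.

Producer share = 0.5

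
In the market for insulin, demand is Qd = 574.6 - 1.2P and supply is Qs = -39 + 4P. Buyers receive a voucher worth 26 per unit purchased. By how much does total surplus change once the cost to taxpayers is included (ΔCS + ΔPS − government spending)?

Pre-subsidy: 574.6 - 1.2P = -39 + 4P gives P* = 118, Q* = 433.
With the rebate, buyers effectively pay Pb = Ps − 26, where Ps is the price sellers receive.
Demand in terms of Ps becomes Qd = 574.6 − 1.2(Ps − 26) = 605.8 - 1.2Ps. Setting this equal to supply: 605.8 - 1.2Ps = -39 + 4Ps, so Ps = 124.
Buyers pay Pb = 124 − 26 = 98; Q' = -39 + 4·124 = 457.
ΔCS = ½(433 + 457)(118 − 98) = 8900; ΔPS = ½(433 + 457)(124 − 118) = 2670.
Government spending = 26 × 457 = 11882.
Net change = 8900 + 2670 − 11882 = -312. The loss equals the DWL triangle ½·26·24.

Net change in total surplus = -312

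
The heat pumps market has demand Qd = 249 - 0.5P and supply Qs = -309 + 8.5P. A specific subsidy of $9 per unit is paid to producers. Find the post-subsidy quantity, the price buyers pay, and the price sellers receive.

Pre-subsidy: 249 - 0.5P = -309 + 8.5P gives P* = 62, Q* = 218.
With the subsidy, sellers receive Ps = Pb + 9 for each unit, where Pb is the price buyers pay.
Supply in terms of Pb becomes Qs = -309 + 8.5(Pb + 9) = -232.5 + 8.5Pb. Setting this equal to demand: 249 - 0.5Pb = -232.5 + 8.5Pb, so Pb = 53.5.
Sellers receive Ps = 53.5 + 9 = 62.5; Q' = 249 − 0.5·53.5 = 222.25.

Q' = 222.25; buyers pay $53.5; sellers receive $62.5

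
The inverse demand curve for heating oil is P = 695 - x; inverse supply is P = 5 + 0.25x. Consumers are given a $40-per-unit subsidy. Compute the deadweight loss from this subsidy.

Pre-subsidy: 695 - x = 5 + 0.25x gives x* = 552 and P* = 143.
With the rebate, buyers effectively pay Pb = Ps − 40, where Ps is the price sellers receive.
On the curves, Pb = 695 - x and Ps = 5 + 0.25x; the wedge Ps − Pb = 40 gives 5 + 0.25x − (695 - x) = 40, so x' = 584.
Then Pb = 695 − 1·584 = 111 and Ps = 5 + 0.25·584 = 151.
The subsidy expands output by 584 − 552 = 32 past the efficient level; on those units the gap between marginal cost and willingness to pay runs from 0 up to 40.
DWL = ½ × 40 × 32 = 640.

Deadweight loss = $640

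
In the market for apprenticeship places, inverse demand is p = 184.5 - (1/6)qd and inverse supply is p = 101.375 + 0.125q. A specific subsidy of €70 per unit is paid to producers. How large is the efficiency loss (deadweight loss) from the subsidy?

Pre-subsidy: 184.5 - (1/6)q = 101.375 + 0.125q gives q* = 285 and p* = 137.
With the subsidy, sellers receive ps = pb + 70 for each unit, where pb is the price buyers pay.
On the curves, pb = 184.5 - (1/6)q and ps = 101.375 + 0.125q; the wedge ps − pb = 70 gives 101.375 + 0.125q − (184.5 - (1/6)q) = 70, so q' = 525.
Then pb = 184.5 − (1/6)·525 = 97 and ps = 101.375 + 0.125·525 = 167.
The subsidy expands output by 525 − 285 = 240 past the efficient level; on those units the gap between marginal cost and willingness to pay runs from 0 up to 70.
DWL = ½ × 70 × 240 = 8400.

Deadweight loss = €8400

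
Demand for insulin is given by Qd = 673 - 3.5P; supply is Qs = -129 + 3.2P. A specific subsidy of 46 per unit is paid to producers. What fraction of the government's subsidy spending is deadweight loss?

Pre-subsidy: 673 - 3.5P = -129 + 3.2P gives P* = 8020/67, Q* = 17021/67.
With the subsidy, sellers receive Ps = Pb + 46 for each unit, where Pb is the price buyers pay.
Supply in terms of Pb becomes Qs = -129 + 3.2(Pb + 46) = 18.2 + 3.2Pb. Setting this equal to demand: 673 - 3.5Pb = 18.2 + 3.2Pb, so Pb = 6548/67.
Sellers receive Ps = 6548/67 + 46 = 9630/67; Q' = 673 − 3.5·(6548/67) = 22173/67.
ΔCS = ½(17021/67 + 22173/67)(8020/67 − 6548/67) = 28846784/4489; ΔPS = ½(17021/67 + 22173/67)(9630/67 − 8020/67) = 31551170/4489.
Government spending = 46 × 22173/67 = 1019958/67.
DWL = ½ × 46 × (22173/67 − 17021/67) = 118496/67; fraction = (118496/67) / (1019958/67) = 2576/22173.

DWL / government spending = 2576/22173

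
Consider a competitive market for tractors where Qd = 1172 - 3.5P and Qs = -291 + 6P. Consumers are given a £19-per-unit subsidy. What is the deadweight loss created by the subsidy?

Deadweight loss = £399

Pre-subsidy: 1172 - 3.5P = -291 + 6P gives P* = 154, Q* = 633.
With the rebate, buyers effectively pay Pb = Ps − 19, where Ps is the price sellers receive.
Demand in terms of Ps becomes Qd = 1172 − 3.5(Ps − 19) = 1238.5 - 3.5Ps. Setting this equal to supply: 1238.5 - 3.5Ps = -291 + 6Ps, so Ps = 161.
Buyers pay Pb = 161 − 19 = 142; Q' = -291 + 6·161 = 675.
The subsidy expands output by 675 − 633 = 42 past the efficient level; on those units the gap between marginal cost and willingness to pay runs from 0 up to 19.
DWL = ½ × 19 × 42 = 399.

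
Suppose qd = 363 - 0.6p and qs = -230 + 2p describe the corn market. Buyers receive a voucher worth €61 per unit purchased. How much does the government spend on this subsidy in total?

Government cost = 201666/13

Pre-subsidy: 363 - 0.6p = -230 + 2p gives p* = 2965/13, q* = 2940/13.
With the rebate, buyers effectively pay pb = ps − 61, where ps is the price sellers receive.
Demand in terms of ps becomes qd = 363 − 0.6(ps − 61) = 399.6 - 0.6ps. Setting this equal to supply: 399.6 - 0.6ps = -230 + 2ps, so ps = 3148/13.
Buyers pay pb = 3148/13 − 61 = 2355/13; q' = -230 + 2·(3148/13) = 3306/13.
Government outlay = subsidy × quantity = 61 × 3306/13 = 201666/13.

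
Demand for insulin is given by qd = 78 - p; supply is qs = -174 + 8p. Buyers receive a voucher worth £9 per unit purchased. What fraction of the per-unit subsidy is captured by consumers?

Consumer share = 8/9

Pre-subsidy: 78 - p = -174 + 8p gives p* = 28, q* = 50.
With the rebate, buyers effectively pay pb = ps − 9, where ps is the price sellers receive.
Demand in terms of ps becomes qd = 78 − 1(ps − 9) = 87 - ps. Setting this equal to supply: 87 - ps = -174 + 8ps, so ps = 29.
Buyers pay pb = 29 − 9 = 20; q' = -174 + 8·29 = 58.
Buyers' price falls by p* − pb = 28 − 20 = 8; sellers' price rises by ps − p* = 29 − 28 = 1.
So consumers capture 8/9 = 8/9 of each unit of subsidy.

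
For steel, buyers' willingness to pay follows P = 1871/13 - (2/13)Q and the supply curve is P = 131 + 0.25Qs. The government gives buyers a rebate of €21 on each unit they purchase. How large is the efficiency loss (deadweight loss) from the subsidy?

Deadweight loss = €546

Pre-subsidy: 1871/13 - (2/13)Q = 131 + 0.25Q gives Q* = 32 and P* = 139.
With the rebate, buyers effectively pay Pb = Ps − 21, where Ps is the price sellers receive.
On the curves, Pb = 1871/13 - (2/13)Q and Ps = 131 + 0.25Q; the wedge Ps − Pb = 21 gives 131 + 0.25Q − (1871/13 - (2/13)Q) = 21, so Q' = 84.
Then Pb = 1871/13 − (2/13)·84 = 131 and Ps = 131 + 0.25·84 = 152.
The subsidy expands output by 84 − 32 = 52 past the efficient level; on those units the gap between marginal cost and willingness to pay runs from 0 up to 21.
DWL = ½ × 21 × 52 = 546.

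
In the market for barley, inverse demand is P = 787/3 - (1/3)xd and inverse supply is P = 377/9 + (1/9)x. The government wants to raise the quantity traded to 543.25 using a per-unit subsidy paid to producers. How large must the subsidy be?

Required subsidy s = 21 per unit

At x = 543.25, from the demand curve buyers pay Pb = 787/3 − (1/3)·543.25 = 81.25; from the supply curve sellers need Ps = 377/9 + (1/9)·543.25 = 102.25.
The subsidy must fill the gap: s = Ps − Pb = 102.25 − 81.25 = 21.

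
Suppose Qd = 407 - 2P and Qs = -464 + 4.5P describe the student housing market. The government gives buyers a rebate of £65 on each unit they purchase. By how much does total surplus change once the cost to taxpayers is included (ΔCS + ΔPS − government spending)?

Net change in total surplus = -£2925

Pre-subsidy: 407 - 2P = -464 + 4.5P gives P* = 134, Q* = 139.
With the rebate, buyers effectively pay Pb = Ps − 65, where Ps is the price sellers receive.
Demand in terms of Ps becomes Qd = 407 − 2(Ps − 65) = 537 - 2Ps. Setting this equal to supply: 537 - 2Ps = -464 + 4.5Ps, so Ps = 154.
Buyers pay Pb = 154 − 65 = 89; Q' = -464 + 4.5·154 = 229.
ΔCS = ½(139 + 229)(134 − 89) = 8280; ΔPS = ½(139 + 229)(154 − 134) = 3680.
Government spending = 65 × 229 = 14885.
Net change = 8280 + 3680 − 14885 = -2925. The loss equals the DWL triangle ½·65·90.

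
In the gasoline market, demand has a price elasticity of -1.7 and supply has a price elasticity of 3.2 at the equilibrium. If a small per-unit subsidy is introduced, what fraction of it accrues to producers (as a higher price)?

Producer share = 17/49

For a small subsidy around the equilibrium, the benefit split depends on the relative slopes, which at a point are proportional to the elasticities.
Buyer share = εs/(εs + |εd|) = 3.2/(3.2 + 1.7) = 32/49; seller share = |εd|/(εs + |εd|) = 17/49.
So producers capture 17/49 of the subsidy.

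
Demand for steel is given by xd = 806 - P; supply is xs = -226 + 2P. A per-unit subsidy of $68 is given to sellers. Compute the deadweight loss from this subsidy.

Pre-subsidy: 806 - P = -226 + 2P gives P* = 344, x* = 462.
With the subsidy, sellers receive Ps = Pb + 68 for each unit, where Pb is the price buyers pay.
Supply in terms of Pb becomes xs = -226 + 2(Pb + 68) = -90 + 2Pb. Setting this equal to demand: 806 - Pb = -90 + 2Pb, so Pb = 896/3.
Sellers receive Ps = 896/3 + 68 = 1100/3; x' = 806 − 1·(896/3) = 1522/3.
The subsidy expands output by 1522/3 − 462 = 136/3 past the efficient level; on those units the gap between marginal cost and willingness to pay runs from 0 up to 68.
DWL = ½ × 68 × 136/3 = 4624/3.

Deadweight loss = 4624/3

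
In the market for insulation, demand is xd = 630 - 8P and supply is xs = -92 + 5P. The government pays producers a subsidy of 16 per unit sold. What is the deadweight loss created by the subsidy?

Deadweight loss = 5120/13

Pre-subsidy: 630 - 8P = -92 + 5P gives P* = 722/13, x* = 2414/13.
With the subsidy, sellers receive Ps = Pb + 16 for each unit, where Pb is the price buyers pay.
Supply in terms of Pb becomes xs = -92 + 5(Pb + 16) = -12 + 5Pb. Setting this equal to demand: 630 - 8Pb = -12 + 5Pb, so Pb = 642/13.
Sellers receive Ps = 642/13 + 16 = 850/13; x' = 630 − 8·(642/13) = 3054/13.
The subsidy expands output by 3054/13 − 2414/13 = 640/13 past the efficient level; on those units the gap between marginal cost and willingness to pay runs from 0 up to 16.
DWL = ½ × 16 × 640/13 = 5120/13.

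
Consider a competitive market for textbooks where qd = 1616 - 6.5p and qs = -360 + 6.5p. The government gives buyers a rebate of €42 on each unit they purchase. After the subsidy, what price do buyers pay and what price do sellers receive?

Buyers pay €131; sellers receive €173

Pre-subsidy: 1616 - 6.5p = -360 + 6.5p gives p* = 152, q* = 628.
With the rebate, buyers effectively pay pb = ps − 42, where ps is the price sellers receive.
Demand in terms of ps becomes qd = 1616 − 6.5(ps − 42) = 1889 - 6.5ps. Setting this equal to supply: 1889 - 6.5ps = -360 + 6.5ps, so ps = 173.
Buyers pay pb = 173 − 42 = 131; q' = -360 + 6.5·173 = 764.5.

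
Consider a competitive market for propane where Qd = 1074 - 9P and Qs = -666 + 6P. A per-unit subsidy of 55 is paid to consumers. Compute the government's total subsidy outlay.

Government cost = 12540

Pre-subsidy: 1074 - 9P = -666 + 6P gives P* = 116, Q* = 30.
With the rebate, buyers effectively pay Pb = Ps − 55, where Ps is the price sellers receive.
Demand in terms of Ps becomes Qd = 1074 − 9(Ps − 55) = 1569 - 9Ps. Setting this equal to supply: 1569 - 9Ps = -666 + 6Ps, so Ps = 149.
Buyers pay Pb = 149 − 55 = 94; Q' = -666 + 6·149 = 228.
Government outlay = subsidy × quantity = 55 × 228 = 12540.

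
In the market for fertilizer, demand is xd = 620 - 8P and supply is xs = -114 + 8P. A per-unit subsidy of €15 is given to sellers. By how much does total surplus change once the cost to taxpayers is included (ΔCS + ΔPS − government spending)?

Pre-subsidy: 620 - 8P = -114 + 8P gives P* = 45.875, x* = 253.
With the subsidy, sellers receive Ps = Pb + 15 for each unit, where Pb is the price buyers pay.
Supply in terms of Pb becomes xs = -114 + 8(Pb + 15) = 6 + 8Pb. Setting this equal to demand: 620 - 8Pb = 6 + 8Pb, so Pb = 38.375.
Sellers receive Ps = 38.375 + 15 = 53.375; x' = 620 − 8·38.375 = 313.
ΔCS = ½(253 + 313)(45.875 − 38.375) = 2122.5; ΔPS = ½(253 + 313)(53.375 − 45.875) = 2122.5.
Government spending = 15 × 313 = 4695.
Net change = 2122.5 + 2122.5 − 4695 = -450. The loss equals the DWL triangle ½·15·60.

Net change in total surplus = -€450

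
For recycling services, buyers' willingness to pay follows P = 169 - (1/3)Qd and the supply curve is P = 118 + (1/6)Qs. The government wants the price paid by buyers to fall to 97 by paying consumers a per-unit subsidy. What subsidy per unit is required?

Required subsidy s = 57 per unit

At a buyer price of 97, quantity demanded is 507 − 3·97 = 216.
Sellers supply 216 only when they receive Ps = 118 + (1/6)·216 = 154.
s = Ps − Pb = 154 − 97 = 57.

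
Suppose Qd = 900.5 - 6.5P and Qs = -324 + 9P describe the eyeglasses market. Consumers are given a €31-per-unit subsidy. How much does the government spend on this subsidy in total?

Pre-subsidy: 900.5 - 6.5P = -324 + 9P gives P* = 79, Q* = 387.
With the rebate, buyers effectively pay Pb = Ps − 31, where Ps is the price sellers receive.
Demand in terms of Ps becomes Qd = 900.5 − 6.5(Ps − 31) = 1102 - 6.5Ps. Setting this equal to supply: 1102 - 6.5Ps = -324 + 9Ps, so Ps = 92.
Buyers pay Pb = 92 − 31 = 61; Q' = -324 + 9·92 = 504.
Government outlay = subsidy × quantity = 31 × 504 = 15624.

Government cost = €15624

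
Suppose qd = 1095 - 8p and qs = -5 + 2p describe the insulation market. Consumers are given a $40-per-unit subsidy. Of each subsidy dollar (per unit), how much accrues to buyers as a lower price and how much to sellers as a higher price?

Pre-subsidy: 1095 - 8p = -5 + 2p gives p* = 110, q* = 215.
With the rebate, buyers effectively pay pb = ps − 40, where ps is the price sellers receive.
Demand in terms of ps becomes qd = 1095 − 8(ps − 40) = 1415 - 8ps. Setting this equal to supply: 1415 - 8ps = -5 + 2ps, so ps = 142.
Buyers pay pb = 142 − 40 = 102; q' = -5 + 2·142 = 279.
Buyers' price falls by p* − pb = 110 − 102 = 8; sellers' price rises by ps − p* = 142 − 110 = 32.

Buyers gain $8 per unit; sellers gain $32 per unit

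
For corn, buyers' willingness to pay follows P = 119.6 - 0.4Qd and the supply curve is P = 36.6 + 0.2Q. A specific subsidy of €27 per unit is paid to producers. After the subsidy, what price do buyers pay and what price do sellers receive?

Pre-subsidy: 119.6 - 0.4Q = 36.6 + 0.2Q gives Q* = 415/3 and P* = 964/15.
With the subsidy, sellers receive Ps = Pb + 27 for each unit, where Pb is the price buyers pay.
On the curves, Pb = 119.6 - 0.4Q and Ps = 36.6 + 0.2Q; the wedge Ps − Pb = 27 gives 36.6 + 0.2Q − (119.6 - 0.4Q) = 27, so Q' = 550/3.
Then Pb = 119.6 − 0.4·(550/3) = 694/15 and Ps = 36.6 + 0.2·(550/3) = 1099/15.

Buyers pay 694/15; sellers receive 1099/15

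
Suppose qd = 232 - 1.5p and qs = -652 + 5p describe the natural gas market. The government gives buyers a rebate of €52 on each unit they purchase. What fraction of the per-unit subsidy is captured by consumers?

Pre-subsidy: 232 - 1.5p = -652 + 5p gives p* = 136, q* = 28.
With the rebate, buyers effectively pay pb = ps − 52, where ps is the price sellers receive.
Demand in terms of ps becomes qd = 232 − 1.5(ps − 52) = 310 - 1.5ps. Setting this equal to supply: 310 - 1.5ps = -652 + 5ps, so ps = 148.
Buyers pay pb = 148 − 52 = 96; q' = -652 + 5·148 = 88.
Buyers' price falls by p* − pb = 136 − 96 = 40; sellers' price rises by ps − p* = 148 − 136 = 12.
So consumers capture 40/52 = 10/13 of each unit of subsidy.

Consumer share = 10/13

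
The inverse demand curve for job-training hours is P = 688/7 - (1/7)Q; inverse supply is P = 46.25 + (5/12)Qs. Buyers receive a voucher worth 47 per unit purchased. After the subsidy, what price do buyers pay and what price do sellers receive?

Pre-subsidy: 688/7 - (1/7)Q = 46.25 + (5/12)Q gives Q* = 93 and P* = 85.
With the rebate, buyers effectively pay Pb = Ps − 47, where Ps is the price sellers receive.
On the curves, Pb = 688/7 - (1/7)Q and Ps = 46.25 + (5/12)Q; the wedge Ps − Pb = 47 gives 46.25 + (5/12)Q − (688/7 - (1/7)Q) = 47, so Q' = 177.
Then Pb = 688/7 − (1/7)·177 = 73 and Ps = 46.25 + (5/12)·177 = 120.

Buyers pay 73; sellers receive 120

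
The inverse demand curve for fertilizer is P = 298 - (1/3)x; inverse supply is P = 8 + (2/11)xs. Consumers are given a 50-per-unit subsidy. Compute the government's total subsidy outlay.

Pre-subsidy: 298 - (1/3)x = 8 + (2/11)x gives x* = 9570/17 and P* = 1876/17.
With the rebate, buyers effectively pay Pb = Ps − 50, where Ps is the price sellers receive.
On the curves, Pb = 298 - (1/3)x and Ps = 8 + (2/11)x; the wedge Ps − Pb = 50 gives 8 + (2/11)x − (298 - (1/3)x) = 50, so x' = 660.
Then Pb = 298 − (1/3)·660 = 78 and Ps = 8 + (2/11)·660 = 128.
Government outlay = subsidy × quantity = 50 × 660 = 33000.

Government cost = 33000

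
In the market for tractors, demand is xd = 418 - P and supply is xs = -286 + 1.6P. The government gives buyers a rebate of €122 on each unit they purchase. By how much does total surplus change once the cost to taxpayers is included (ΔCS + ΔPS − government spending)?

Pre-subsidy: 418 - P = -286 + 1.6P gives P* = 3520/13, x* = 1914/13.
With the rebate, buyers effectively pay Pb = Ps − 122, where Ps is the price sellers receive.
Demand in terms of Ps becomes xd = 418 − 1(Ps − 122) = 540 - Ps. Setting this equal to supply: 540 - Ps = -286 + 1.6Ps, so Ps = 4130/13.
Buyers pay Pb = 4130/13 − 122 = 2544/13; x' = -286 + 1.6·(4130/13) = 2890/13.
ΔCS = ½(1914/13 + 2890/13)(3520/13 − 2544/13) = 2344352/169; ΔPS = ½(1914/13 + 2890/13)(4130/13 − 3520/13) = 1465220/169.
Government spending = 122 × 2890/13 = 352580/13.
Net change = 2344352/169 + 1465220/169 − 352580/13 = -59536/13. The loss equals the DWL triangle ½·122·976/13.

Net change in total surplus = -59536/13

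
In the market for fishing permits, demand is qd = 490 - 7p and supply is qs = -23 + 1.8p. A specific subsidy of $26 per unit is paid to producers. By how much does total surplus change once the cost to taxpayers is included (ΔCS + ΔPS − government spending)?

Net change in total surplus = -10647/22

Pre-subsidy: 490 - 7p = -23 + 1.8p gives p* = 2565/44, q* = 3605/44.
With the subsidy, sellers receive ps = pb + 26 for each unit, where pb is the price buyers pay.
Supply in terms of pb becomes qs = -23 + 1.8(pb + 26) = 23.8 + 1.8pb. Setting this equal to demand: 490 - 7pb = 23.8 + 1.8pb, so pb = 2331/44.
Sellers receive ps = 2331/44 + 26 = 3475/44; q' = 490 − 7·(2331/44) = 5243/44.
ΔCS = ½(3605/44 + 5243/44)(2565/44 − 2331/44) = 64701/121; ΔPS = ½(3605/44 + 5243/44)(3475/44 − 2565/44) = 251615/121.
Government spending = 26 × 5243/44 = 68159/22.
Net change = 64701/121 + 251615/121 − 68159/22 = -10647/22. The loss equals the DWL triangle ½·26·819/22.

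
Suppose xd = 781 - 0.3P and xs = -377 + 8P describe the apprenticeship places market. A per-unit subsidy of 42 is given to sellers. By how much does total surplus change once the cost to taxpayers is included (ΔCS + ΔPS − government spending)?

Net change in total surplus = -21168/83

Pre-subsidy: 781 - 0.3P = -377 + 8P gives P* = 11580/83, x* = 61349/83.
With the subsidy, sellers receive Ps = Pb + 42 for each unit, where Pb is the price buyers pay.
Supply in terms of Pb becomes xs = -377 + 8(Pb + 42) = -41 + 8Pb. Setting this equal to demand: 781 - 0.3Pb = -41 + 8Pb, so Pb = 8220/83.
Sellers receive Ps = 8220/83 + 42 = 11706/83; x' = 781 − 0.3·(8220/83) = 62357/83.
ΔCS = ½(61349/83 + 62357/83)(11580/83 − 8220/83) = 207826080/6889; ΔPS = ½(61349/83 + 62357/83)(11706/83 − 11580/83) = 7793478/6889.
Government spending = 42 × 62357/83 = 2618994/83.
Net change = 207826080/6889 + 7793478/6889 − 2618994/83 = -21168/83. The loss equals the DWL triangle ½·42·1008/83.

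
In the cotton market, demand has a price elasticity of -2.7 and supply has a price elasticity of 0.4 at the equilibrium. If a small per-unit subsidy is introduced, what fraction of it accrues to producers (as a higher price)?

For a small subsidy around the equilibrium, the benefit split depends on the relative slopes, which at a point are proportional to the elasticities.
Buyer share = εs/(εs + |εd|) = 0.4/(0.4 + 2.7) = 4/31; seller share = |εd|/(εs + |εd|) = 27/31.
So producers capture 27/31 of the subsidy.

Producer share = 27/31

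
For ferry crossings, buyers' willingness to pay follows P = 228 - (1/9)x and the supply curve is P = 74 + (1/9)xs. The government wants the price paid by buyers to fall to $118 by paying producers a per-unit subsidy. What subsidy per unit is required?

At a buyer price of 118, quantity demanded is 2052 − 9·118 = 990.
Sellers supply 990 only when they receive Ps = 74 + (1/9)·990 = 184.
s = Ps − Pb = 184 − 118 = 66.

Required subsidy s = $66 per unit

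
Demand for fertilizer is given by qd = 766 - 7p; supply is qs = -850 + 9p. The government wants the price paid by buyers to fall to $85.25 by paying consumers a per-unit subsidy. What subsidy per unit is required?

Required subsidy s = $28 per unit

At a buyer price of 85.25, quantity demanded is 766 − 7·85.25 = 169.25.
Sellers supply 169.25 only when they receive ps with -850 + 9·ps = 169.25, i.e. ps = 113.25.
s = ps − pb = 113.25 − 85.25 = 28.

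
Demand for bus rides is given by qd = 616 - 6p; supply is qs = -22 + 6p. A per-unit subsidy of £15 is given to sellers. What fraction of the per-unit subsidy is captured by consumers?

Consumer share = 0.5

Pre-subsidy: 616 - 6p = -22 + 6p gives p* = 319/6, q* = 297.
With the subsidy, sellers receive ps = pb + 15 for each unit, where pb is the price buyers pay.
Supply in terms of pb becomes qs = -22 + 6(pb + 15) = 68 + 6pb. Setting this equal to demand: 616 - 6pb = 68 + 6pb, so pb = 137/3.
Sellers receive ps = 137/3 + 15 = 182/3; q' = 616 − 6·(137/3) = 342.
Buyers' price falls by p* − pb = 319/6 − 137/3 = 7.5; sellers' price rises by ps − p* = 182/3 − 319/6 = 7.5.
So consumers capture 7.5/15 = 0.5 of each unit of subsidy.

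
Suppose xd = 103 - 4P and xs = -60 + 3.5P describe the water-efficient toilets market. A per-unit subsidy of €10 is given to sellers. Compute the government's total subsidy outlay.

Pre-subsidy: 103 - 4P = -60 + 3.5P gives P* = 326/15, x* = 241/15.
With the subsidy, sellers receive Ps = Pb + 10 for each unit, where Pb is the price buyers pay.
Supply in terms of Pb becomes xs = -60 + 3.5(Pb + 10) = -25 + 3.5Pb. Setting this equal to demand: 103 - 4Pb = -25 + 3.5Pb, so Pb = 256/15.
Sellers receive Ps = 256/15 + 10 = 406/15; x' = 103 − 4·(256/15) = 521/15.
Government outlay = subsidy × quantity = 10 × 521/15 = 1042/3.

Government cost = 1042/3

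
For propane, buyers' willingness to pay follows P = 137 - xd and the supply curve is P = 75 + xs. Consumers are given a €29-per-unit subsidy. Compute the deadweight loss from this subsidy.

Deadweight loss = €210.25

Pre-subsidy: 137 - x = 75 + x gives x* = 31 and P* = 106.
With the rebate, buyers effectively pay Pb = Ps − 29, where Ps is the price sellers receive.
On the curves, Pb = 137 - x and Ps = 75 + x; the wedge Ps − Pb = 29 gives 75 + x − (137 - x) = 29, so x' = 45.5.
Then Pb = 137 − 1·45.5 = 91.5 and Ps = 75 + 1·45.5 = 120.5.
The subsidy expands output by 45.5 − 31 = 14.5 past the efficient level; on those units the gap between marginal cost and willingness to pay runs from 0 up to 29.
DWL = ½ × 29 × 14.5 = 210.25.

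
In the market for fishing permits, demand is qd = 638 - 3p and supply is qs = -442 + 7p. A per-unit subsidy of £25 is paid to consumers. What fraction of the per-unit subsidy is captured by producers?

Producer share = 0.3

Pre-subsidy: 638 - 3p = -442 + 7p gives p* = 108, q* = 314.
With the rebate, buyers effectively pay pb = ps − 25, where ps is the price sellers receive.
Demand in terms of ps becomes qd = 638 − 3(ps − 25) = 713 - 3ps. Setting this equal to supply: 713 - 3ps = -442 + 7ps, so ps = 115.5.
Buyers pay pb = 115.5 − 25 = 90.5; q' = -442 + 7·115.5 = 366.5.
Buyers' price falls by p* − pb = 108 − 90.5 = 17.5; sellers' price rises by ps − p* = 115.5 − 108 = 7.5.
So producers capture 7.5/25 = 0.3 of each unit of subsidy.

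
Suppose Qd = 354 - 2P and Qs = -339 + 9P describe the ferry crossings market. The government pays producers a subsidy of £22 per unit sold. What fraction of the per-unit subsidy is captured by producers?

Pre-subsidy: 354 - 2P = -339 + 9P gives P* = 63, Q* = 228.
With the subsidy, sellers receive Ps = Pb + 22 for each unit, where Pb is the price buyers pay.
Supply in terms of Pb becomes Qs = -339 + 9(Pb + 22) = -141 + 9Pb. Setting this equal to demand: 354 - 2Pb = -141 + 9Pb, so Pb = 45.
Sellers receive Ps = 45 + 22 = 67; Q' = 354 − 2·45 = 264.
Buyers' price falls by P* − Pb = 63 − 45 = 18; sellers' price rises by Ps − P* = 67 − 63 = 4.
So producers capture 4/22 = 2/11 of each unit of subsidy.

Producer share = 2/11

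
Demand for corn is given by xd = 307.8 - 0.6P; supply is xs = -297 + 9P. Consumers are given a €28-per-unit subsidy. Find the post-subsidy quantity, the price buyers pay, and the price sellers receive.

x' = 285.75; buyers pay €36.75; sellers receive €64.75

Pre-subsidy: 307.8 - 0.6P = -297 + 9P gives P* = 63, x* = 270.
With the rebate, buyers effectively pay Pb = Ps − 28, where Ps is the price sellers receive.
Demand in terms of Ps becomes xd = 307.8 − 0.6(Ps − 28) = 324.6 - 0.6Ps. Setting this equal to supply: 324.6 - 0.6Ps = -297 + 9Ps, so Ps = 64.75.
Buyers pay Pb = 64.75 − 28 = 36.75; x' = -297 + 9·64.75 = 285.75.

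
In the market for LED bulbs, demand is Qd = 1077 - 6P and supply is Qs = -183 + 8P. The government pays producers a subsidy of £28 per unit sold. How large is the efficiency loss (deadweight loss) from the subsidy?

Deadweight loss = £1344

Pre-subsidy: 1077 - 6P = -183 + 8P gives P* = 90, Q* = 537.
With the subsidy, sellers receive Ps = Pb + 28 for each unit, where Pb is the price buyers pay.
Supply in terms of Pb becomes Qs = -183 + 8(Pb + 28) = 41 + 8Pb. Setting this equal to demand: 1077 - 6Pb = 41 + 8Pb, so Pb = 74.
Sellers receive Ps = 74 + 28 = 102; Q' = 1077 − 6·74 = 633.
The subsidy expands output by 633 − 537 = 96 past the efficient level; on those units the gap between marginal cost and willingness to pay runs from 0 up to 28.
DWL = ½ × 28 × 96 = 1344.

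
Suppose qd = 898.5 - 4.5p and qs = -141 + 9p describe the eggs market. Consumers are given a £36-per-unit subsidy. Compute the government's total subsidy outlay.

Pre-subsidy: 898.5 - 4.5p = -141 + 9p gives p* = 77, q* = 552.
With the rebate, buyers effectively pay pb = ps − 36, where ps is the price sellers receive.
Demand in terms of ps becomes qd = 898.5 − 4.5(ps − 36) = 1060.5 - 4.5ps. Setting this equal to supply: 1060.5 - 4.5ps = -141 + 9ps, so ps = 89.
Buyers pay pb = 89 − 36 = 53; q' = -141 + 9·89 = 660.
Government outlay = subsidy × quantity = 36 × 660 = 23760.

Government cost = £23760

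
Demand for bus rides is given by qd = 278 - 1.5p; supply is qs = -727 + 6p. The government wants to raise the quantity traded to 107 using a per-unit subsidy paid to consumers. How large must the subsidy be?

At q = 107, invert demand for the buyer price: pb = (278 − 107)/1.5 = 114; invert supply for the seller price: ps = (107 − (-727))/6 = 139.
The subsidy must fill the gap: s = ps − pb = 139 − 114 = 25.

Required subsidy s = 25 per unit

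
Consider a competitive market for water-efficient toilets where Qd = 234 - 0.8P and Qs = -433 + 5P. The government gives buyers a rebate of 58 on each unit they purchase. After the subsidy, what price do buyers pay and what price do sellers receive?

Pre-subsidy: 234 - 0.8P = -433 + 5P gives P* = 115, Q* = 142.
With the rebate, buyers effectively pay Pb = Ps − 58, where Ps is the price sellers receive.
Demand in terms of Ps becomes Qd = 234 − 0.8(Ps − 58) = 280.4 - 0.8Ps. Setting this equal to supply: 280.4 - 0.8Ps = -433 + 5Ps, so Ps = 123.
Buyers pay Pb = 123 − 58 = 65; Q' = -433 + 5·123 = 182.

Buyers pay 65; sellers receive 123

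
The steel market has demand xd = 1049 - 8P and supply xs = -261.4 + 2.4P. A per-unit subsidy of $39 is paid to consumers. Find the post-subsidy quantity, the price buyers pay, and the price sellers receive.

Pre-subsidy: 1049 - 8P = -261.4 + 2.4P gives P* = 126, x* = 41.
With the rebate, buyers effectively pay Pb = Ps − 39, where Ps is the price sellers receive.
Demand in terms of Ps becomes xd = 1049 − 8(Ps − 39) = 1361 - 8Ps. Setting this equal to supply: 1361 - 8Ps = -261.4 + 2.4Ps, so Ps = 156.
Buyers pay Pb = 156 − 39 = 117; x' = -261.4 + 2.4·156 = 113.

x' = 113; buyers pay $117; sellers receive $156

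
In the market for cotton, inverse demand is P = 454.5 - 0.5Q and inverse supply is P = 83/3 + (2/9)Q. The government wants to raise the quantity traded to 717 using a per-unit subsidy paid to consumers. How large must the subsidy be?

At Q = 717, from the demand curve buyers pay Pb = 454.5 − 0.5·717 = 96; from the supply curve sellers need Ps = 83/3 + (2/9)·717 = 187.
The subsidy must fill the gap: s = Ps − Pb = 187 − 96 = 91.

Required subsidy s = 91 per unit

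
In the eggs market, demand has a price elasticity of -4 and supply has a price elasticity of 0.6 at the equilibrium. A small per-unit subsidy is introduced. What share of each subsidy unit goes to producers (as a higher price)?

For a small subsidy around the equilibrium, the benefit split depends on the relative slopes, which at a point are proportional to the elasticities.
Buyer share = εs/(εs + |εd|) = 0.6/(0.6 + 4) = 3/23; seller share = |εd|/(εs + |εd|) = 20/23.
So producers capture 20/23 of the subsidy.

Producer share = 20/23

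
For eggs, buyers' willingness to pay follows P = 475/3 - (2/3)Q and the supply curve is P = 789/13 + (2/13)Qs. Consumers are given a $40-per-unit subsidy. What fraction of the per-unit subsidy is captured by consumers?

Consumer share = 0.8125

Pre-subsidy: 475/3 - (2/3)Q = 789/13 + (2/13)Q gives Q* = 119 and P* = 79.
With the rebate, buyers effectively pay Pb = Ps − 40, where Ps is the price sellers receive.
On the curves, Pb = 475/3 - (2/3)Q and Ps = 789/13 + (2/13)Q; the wedge Ps − Pb = 40 gives 789/13 + (2/13)Q − (475/3 - (2/3)Q) = 40, so Q' = 167.75.
Then Pb = 475/3 − (2/3)·167.75 = 46.5 and Ps = 789/13 + (2/13)·167.75 = 86.5.
Buyers' price falls by P* − Pb = 79 − 46.5 = 32.5; sellers' price rises by Ps − P* = 86.5 − 79 = 7.5.
So consumers capture 32.5/40 = 0.8125 of each unit of subsidy.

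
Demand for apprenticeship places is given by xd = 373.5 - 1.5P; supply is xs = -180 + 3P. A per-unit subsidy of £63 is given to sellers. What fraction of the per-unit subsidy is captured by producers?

Pre-subsidy: 373.5 - 1.5P = -180 + 3P gives P* = 123, x* = 189.
With the subsidy, sellers receive Ps = Pb + 63 for each unit, where Pb is the price buyers pay.
Supply in terms of Pb becomes xs = -180 + 3(Pb + 63) = 9 + 3Pb. Setting this equal to demand: 373.5 - 1.5Pb = 9 + 3Pb, so Pb = 81.
Sellers receive Ps = 81 + 63 = 144; x' = 373.5 − 1.5·81 = 252.
Buyers' price falls by P* − Pb = 123 − 81 = 42; sellers' price rises by Ps − P* = 144 − 123 = 21.
So producers capture 21/63 = 1/3 of each unit of subsidy.

Producer share = 1/3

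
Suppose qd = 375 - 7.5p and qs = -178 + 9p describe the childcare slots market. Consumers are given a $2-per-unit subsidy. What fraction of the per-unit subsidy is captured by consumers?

Consumer share = 6/11

Pre-subsidy: 375 - 7.5p = -178 + 9p gives p* = 1106/33, q* = 1360/11.
With the rebate, buyers effectively pay pb = ps − 2, where ps is the price sellers receive.
Demand in terms of ps becomes qd = 375 − 7.5(ps − 2) = 390 - 7.5ps. Setting this equal to supply: 390 - 7.5ps = -178 + 9ps, so ps = 1136/33.
Buyers pay pb = 1136/33 − 2 = 1070/33; q' = -178 + 9·(1136/33) = 1450/11.
Buyers' price falls by p* − pb = 1106/33 − 1070/33 = 12/11; sellers' price rises by ps − p* = 1136/33 − 1106/33 = 10/11.
So consumers capture (12/11)/2 = 6/11 of each unit of subsidy.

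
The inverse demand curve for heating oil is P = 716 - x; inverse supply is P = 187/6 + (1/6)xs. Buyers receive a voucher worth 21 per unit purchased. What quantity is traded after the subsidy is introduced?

x' = 605

Pre-subsidy: 716 - x = 187/6 + (1/6)x gives x* = 587 and P* = 129.
With the rebate, buyers effectively pay Pb = Ps − 21, where Ps is the price sellers receive.
On the curves, Pb = 716 - x and Ps = 187/6 + (1/6)x; the wedge Ps − Pb = 21 gives 187/6 + (1/6)x − (716 - x) = 21, so x' = 605.
Then Pb = 716 − 1·605 = 111 and Ps = 187/6 + (1/6)·605 = 132.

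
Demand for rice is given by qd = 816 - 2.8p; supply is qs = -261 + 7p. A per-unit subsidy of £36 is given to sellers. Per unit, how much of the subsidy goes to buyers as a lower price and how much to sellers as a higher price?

Pre-subsidy: 816 - 2.8p = -261 + 7p gives p* = 5385/49, q* = 3558/7.
With the subsidy, sellers receive ps = pb + 36 for each unit, where pb is the price buyers pay.
Supply in terms of pb becomes qs = -261 + 7(pb + 36) = -9 + 7pb. Setting this equal to demand: 816 - 2.8pb = -9 + 7pb, so pb = 4125/49.
Sellers receive ps = 4125/49 + 36 = 5889/49; q' = 816 − 2.8·(4125/49) = 4062/7.
Buyers' price falls by p* − pb = 5385/49 − 4125/49 = 180/7; sellers' price rises by ps − p* = 5889/49 − 5385/49 = 72/7.

Buyers gain 180/7 per unit; sellers gain 72/7 per unit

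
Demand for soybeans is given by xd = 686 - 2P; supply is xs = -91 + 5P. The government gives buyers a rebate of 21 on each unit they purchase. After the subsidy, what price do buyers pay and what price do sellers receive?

Buyers pay 96; sellers receive 117

Pre-subsidy: 686 - 2P = -91 + 5P gives P* = 111, x* = 464.
With the rebate, buyers effectively pay Pb = Ps − 21, where Ps is the price sellers receive.
Demand in terms of Ps becomes xd = 686 − 2(Ps − 21) = 728 - 2Ps. Setting this equal to supply: 728 - 2Ps = -91 + 5Ps, so Ps = 117.
Buyers pay Pb = 117 − 21 = 96; x' = -91 + 5·117 = 494.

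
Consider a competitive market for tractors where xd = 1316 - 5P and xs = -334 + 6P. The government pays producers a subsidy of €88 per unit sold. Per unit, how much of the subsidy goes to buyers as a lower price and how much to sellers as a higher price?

Pre-subsidy: 1316 - 5P = -334 + 6P gives P* = 150, x* = 566.
With the subsidy, sellers receive Ps = Pb + 88 for each unit, where Pb is the price buyers pay.
Supply in terms of Pb becomes xs = -334 + 6(Pb + 88) = 194 + 6Pb. Setting this equal to demand: 1316 - 5Pb = 194 + 6Pb, so Pb = 102.
Sellers receive Ps = 102 + 88 = 190; x' = 1316 − 5·102 = 806.
Buyers' price falls by P* − Pb = 150 − 102 = 48; sellers' price rises by Ps − P* = 190 − 150 = 40.

Buyers gain €48 per unit; sellers gain €40 per unit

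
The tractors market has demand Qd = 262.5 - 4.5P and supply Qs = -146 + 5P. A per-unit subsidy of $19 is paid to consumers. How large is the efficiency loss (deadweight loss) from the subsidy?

Deadweight loss = $427.5

Pre-subsidy: 262.5 - 4.5P = -146 + 5P gives P* = 43, Q* = 69.
With the rebate, buyers effectively pay Pb = Ps − 19, where Ps is the price sellers receive.
Demand in terms of Ps becomes Qd = 262.5 − 4.5(Ps − 19) = 348 - 4.5Ps. Setting this equal to supply: 348 - 4.5Ps = -146 + 5Ps, so Ps = 52.
Buyers pay Pb = 52 − 19 = 33; Q' = -146 + 5·52 = 114.
The subsidy expands output by 114 − 69 = 45 past the efficient level; on those units the gap between marginal cost and willingness to pay runs from 0 up to 19.
DWL = ½ × 19 × 45 = 427.5.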